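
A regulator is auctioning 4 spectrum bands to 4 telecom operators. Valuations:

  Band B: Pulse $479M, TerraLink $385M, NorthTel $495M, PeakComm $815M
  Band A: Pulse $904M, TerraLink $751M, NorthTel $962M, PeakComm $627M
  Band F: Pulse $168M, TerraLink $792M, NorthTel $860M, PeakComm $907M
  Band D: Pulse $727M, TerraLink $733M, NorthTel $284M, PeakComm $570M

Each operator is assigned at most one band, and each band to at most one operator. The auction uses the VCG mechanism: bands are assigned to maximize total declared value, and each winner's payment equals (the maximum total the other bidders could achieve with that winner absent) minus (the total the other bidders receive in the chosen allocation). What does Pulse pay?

Pulse pays $194M.

Efficient allocation: Pulse→Band A ($904M), TerraLink→Band D ($733M), NorthTel→Band F ($860M), PeakComm→Band B ($815M); total welfare W = $3312M.
Pulse receives Band A at value $904M, so the others get W − 904 = $2408M.
Without Pulse: best allocation of the remaining 3 bidders over all 4 bands is TerraLink→Band D ($733M), NorthTel→Band A ($962M), PeakComm→Band F ($907M), total $2602M.
VCG payment = (others' best without Pulse) − (others' welfare with Pulse) = 2602 − 2408 = $194M.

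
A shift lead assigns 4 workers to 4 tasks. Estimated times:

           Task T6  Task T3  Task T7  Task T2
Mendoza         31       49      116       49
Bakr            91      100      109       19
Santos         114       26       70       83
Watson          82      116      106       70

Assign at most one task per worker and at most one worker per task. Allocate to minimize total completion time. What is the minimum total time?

Optimal: Mendoza→Task T6 (31 min), Bakr→Task T2 (19 min), Santos→Task T3 (26 min), Watson→Task T7 (106 min) — total 31+19+26+106 = 182 min.
Swapping Watson↔Bakr (Watson→Task T2 70 min, Bakr→Task T7 109 min) adds 54.

Min total: 182 min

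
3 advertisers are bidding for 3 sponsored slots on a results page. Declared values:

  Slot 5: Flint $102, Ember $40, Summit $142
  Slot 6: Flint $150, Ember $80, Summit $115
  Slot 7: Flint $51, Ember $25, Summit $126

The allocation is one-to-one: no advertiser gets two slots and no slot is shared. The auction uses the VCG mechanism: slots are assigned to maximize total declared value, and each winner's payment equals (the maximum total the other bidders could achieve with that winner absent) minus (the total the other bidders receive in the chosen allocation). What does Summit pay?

Summit pays $15.

Efficient allocation: Flint→Slot 6 ($150), Ember→Slot 7 ($25), Summit→Slot 5 ($142); total welfare W = $317.
Summit receives Slot 5 at value $142, so the others get W − 142 = $175.
Without Summit: best allocation of the remaining 2 bidders over all 3 slots is Flint→Slot 6 ($150), Ember→Slot 5 ($40), total $190.
VCG payment = (others' best without Summit) − (others' welfare with Summit) = 190 − 175 = $15.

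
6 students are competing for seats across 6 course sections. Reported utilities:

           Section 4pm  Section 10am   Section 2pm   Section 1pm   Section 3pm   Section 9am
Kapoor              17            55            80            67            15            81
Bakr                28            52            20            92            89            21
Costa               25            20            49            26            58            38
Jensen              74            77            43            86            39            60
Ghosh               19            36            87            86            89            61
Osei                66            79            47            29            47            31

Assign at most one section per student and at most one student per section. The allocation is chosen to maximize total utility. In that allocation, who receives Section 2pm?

Ghosh receives Section 2pm.

Optimal: Kapoor→Section 9am (81 points), Bakr→Section 1pm (92 points), Costa→Section 3pm (58 points), Jensen→Section 4pm (74 points), Ghosh→Section 2pm (87 points), Osei→Section 10am (79 points) — total 81+92+58+74+87+79 = 471 points.
Max-entry greedy (repeatedly take the single best remaining cell) gives 464 points, worse by 7.
Next-best assignment: Kapoor→Section 9am, Bakr→Section 1pm, Costa→Section 2pm, Jensen→Section 4pm, Ghosh→Section 3pm, Osei→Section 10am = 464 points.
Swapping Ghosh↔Costa (Ghosh→Section 3pm 89 points, Costa→Section 2pm 49 points) loses 7.
Checked against all permutations: 471 points is optimal.
Ghosh's own top section is Section 3pm (89 points), but forcing Ghosh→Section 3pm and reassigning the rest optimally gives only 464 points — worse by 7.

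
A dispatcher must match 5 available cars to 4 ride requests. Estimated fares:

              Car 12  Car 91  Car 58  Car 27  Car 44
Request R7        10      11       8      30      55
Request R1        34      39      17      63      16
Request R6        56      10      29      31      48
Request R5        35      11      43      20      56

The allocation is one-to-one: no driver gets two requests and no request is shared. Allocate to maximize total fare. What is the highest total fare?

Optimal: Car 44→Request R7 ($55), Car 27→Request R1 ($63), Car 12→Request R6 ($56), Car 58→Request R5 ($43) — total 55+63+56+43 = $217.
Row-greedy (each driver in turn takes its best remaining request) gives $168, worse by 49.

Max total: $217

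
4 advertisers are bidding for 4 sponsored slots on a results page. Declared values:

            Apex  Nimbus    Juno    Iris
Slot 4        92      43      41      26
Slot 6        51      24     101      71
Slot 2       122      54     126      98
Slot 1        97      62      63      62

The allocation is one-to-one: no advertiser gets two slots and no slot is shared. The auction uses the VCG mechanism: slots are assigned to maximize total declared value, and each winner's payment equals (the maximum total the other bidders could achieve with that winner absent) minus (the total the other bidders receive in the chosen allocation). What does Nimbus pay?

Efficient allocation: Apex→Slot 4 ($92), Nimbus→Slot 1 ($62), Juno→Slot 6 ($101), Iris→Slot 2 ($98); total welfare W = $353.
Nimbus receives Slot 1 at value $62, so the others get W − 62 = $291.
Without Nimbus: best allocation of the remaining 3 bidders over all 4 slots is Apex→Slot 1 ($97), Juno→Slot 6 ($101), Iris→Slot 2 ($98), total $296.
VCG payment = (others' best without Nimbus) − (others' welfare with Nimbus) = 296 − 291 = $5.

Nimbus pays $5.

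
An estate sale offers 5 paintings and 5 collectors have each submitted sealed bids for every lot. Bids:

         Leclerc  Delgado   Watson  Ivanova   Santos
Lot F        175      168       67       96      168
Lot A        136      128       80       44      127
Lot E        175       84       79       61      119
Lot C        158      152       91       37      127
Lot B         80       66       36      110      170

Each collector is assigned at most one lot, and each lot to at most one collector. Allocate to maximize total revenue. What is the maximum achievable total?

Treat this as an assignment problem: match each collector to one lot.
Optimal: Leclerc→Lot E ($175), Delgado→Lot C ($152), Watson→Lot A ($80), Ivanova→Lot B ($110), Santos→Lot F ($168) — total 175+152+80+110+168 = $685.
Row-greedy (each collector in turn takes its best remaining lot) gives $636, worse by 49.
Checked against all permutations: $685 is optimal.

Maximum total: $685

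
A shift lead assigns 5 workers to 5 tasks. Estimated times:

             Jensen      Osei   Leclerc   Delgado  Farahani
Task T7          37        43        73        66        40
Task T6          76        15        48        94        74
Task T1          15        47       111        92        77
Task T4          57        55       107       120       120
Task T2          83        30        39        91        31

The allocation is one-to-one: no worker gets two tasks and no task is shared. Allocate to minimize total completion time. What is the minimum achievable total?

Minimum total: 215 min

This is the linear assignment problem.
Optimal: Jensen→Task T1 (15 min), Osei→Task T4 (55 min), Leclerc→Task T6 (48 min), Delgado→Task T7 (66 min), Farahani→Task T2 (31 min) — total 15+55+48+66+31 = 215 min.
Column-greedy (each task in turn goes to its cheapest remaining worker) gives 327 min, worse by 112.
Every other assignment is strictly worse.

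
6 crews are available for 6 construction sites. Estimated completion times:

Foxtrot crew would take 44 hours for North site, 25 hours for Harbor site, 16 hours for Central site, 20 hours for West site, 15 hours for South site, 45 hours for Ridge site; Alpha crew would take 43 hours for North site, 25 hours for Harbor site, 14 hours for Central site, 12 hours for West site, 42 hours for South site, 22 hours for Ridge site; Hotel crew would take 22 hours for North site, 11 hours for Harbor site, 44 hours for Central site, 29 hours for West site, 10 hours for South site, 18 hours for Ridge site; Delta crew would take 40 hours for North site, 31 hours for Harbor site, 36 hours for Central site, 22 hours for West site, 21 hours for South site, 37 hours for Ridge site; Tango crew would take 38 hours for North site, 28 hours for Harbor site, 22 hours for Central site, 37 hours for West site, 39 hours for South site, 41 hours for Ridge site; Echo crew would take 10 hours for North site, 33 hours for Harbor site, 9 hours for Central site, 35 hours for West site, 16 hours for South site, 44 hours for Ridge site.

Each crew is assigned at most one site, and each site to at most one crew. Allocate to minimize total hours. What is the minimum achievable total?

Min total: 102 hours

Optimal: Foxtrot crew→South site (15 hours), Alpha crew→Ridge site (22 hours), Hotel crew→Harbor site (11 hours), Delta crew→West site (22 hours), Tango crew→Central site (22 hours), Echo crew→North site (10 hours) — total 15+22+11+22+22+10 = 102 hours.
Min-entry greedy (repeatedly take the single cheapest remaining cell) gives 131 hours, worse by 29.
Checked against all permutations: 102 hours is optimal.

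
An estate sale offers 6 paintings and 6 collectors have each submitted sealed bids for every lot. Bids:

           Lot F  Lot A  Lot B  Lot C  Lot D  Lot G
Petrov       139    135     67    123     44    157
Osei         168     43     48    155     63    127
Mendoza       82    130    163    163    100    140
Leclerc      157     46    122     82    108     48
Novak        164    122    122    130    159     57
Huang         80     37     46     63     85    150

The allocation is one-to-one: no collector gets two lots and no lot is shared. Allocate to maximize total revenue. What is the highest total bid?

This is a one-to-one assignment (maximum-weight bipartite matching).
Optimal: Petrov→Lot A ($135), Osei→Lot C ($155), Mendoza→Lot B ($163), Leclerc→Lot F ($157), Novak→Lot D ($159), Huang→Lot G ($150) — total 135+155+163+157+159+150 = $919.
Row-greedy (each collector in turn takes its best remaining lot) gives $763, worse by 156.
Swapping Osei↔Leclerc (Osei→Lot F $168, Leclerc→Lot C $82) loses 62.
Every other assignment is strictly worse.

Maximum total: $919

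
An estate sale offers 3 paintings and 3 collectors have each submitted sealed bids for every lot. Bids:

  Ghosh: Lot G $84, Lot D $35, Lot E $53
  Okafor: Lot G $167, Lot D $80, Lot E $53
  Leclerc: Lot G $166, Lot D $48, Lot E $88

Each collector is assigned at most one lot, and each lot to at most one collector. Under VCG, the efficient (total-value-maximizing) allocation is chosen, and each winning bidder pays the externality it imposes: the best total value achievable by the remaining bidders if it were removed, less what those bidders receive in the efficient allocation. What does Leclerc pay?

Leclerc pays $87.

Efficient allocation: Ghosh→Lot E ($53), Okafor→Lot D ($80), Leclerc→Lot G ($166); total welfare W = $299.
Leclerc receives Lot G at value $166, so the others get W − 166 = $133.
Without Leclerc: best allocation of the remaining 2 bidders over all 3 lots is Ghosh→Lot E ($53), Okafor→Lot G ($167), total $220.
VCG payment = (others' best without Leclerc) − (others' welfare with Leclerc) = 220 − 133 = $87.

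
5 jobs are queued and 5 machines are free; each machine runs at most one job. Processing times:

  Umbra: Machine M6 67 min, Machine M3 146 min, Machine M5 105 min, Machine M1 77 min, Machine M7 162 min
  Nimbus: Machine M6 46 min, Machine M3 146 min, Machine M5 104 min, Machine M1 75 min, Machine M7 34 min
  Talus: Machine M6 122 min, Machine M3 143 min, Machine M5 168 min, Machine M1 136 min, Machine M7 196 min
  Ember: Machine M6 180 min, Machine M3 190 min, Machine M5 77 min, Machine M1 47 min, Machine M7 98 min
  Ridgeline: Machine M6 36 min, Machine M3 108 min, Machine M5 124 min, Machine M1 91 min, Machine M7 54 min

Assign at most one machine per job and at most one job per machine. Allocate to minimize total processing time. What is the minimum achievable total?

Min total: 365 min

Optimal: Umbra→Machine M5 (105 min), Nimbus→Machine M7 (34 min), Talus→Machine M3 (143 min), Ember→Machine M1 (47 min), Ridgeline→Machine M6 (36 min) — total 105+34+143+47+36 = 365 min.
Column-greedy (each machine in turn goes to its cheapest remaining job) gives 493 min, worse by 128.
Checked against all permutations: 365 min is optimal.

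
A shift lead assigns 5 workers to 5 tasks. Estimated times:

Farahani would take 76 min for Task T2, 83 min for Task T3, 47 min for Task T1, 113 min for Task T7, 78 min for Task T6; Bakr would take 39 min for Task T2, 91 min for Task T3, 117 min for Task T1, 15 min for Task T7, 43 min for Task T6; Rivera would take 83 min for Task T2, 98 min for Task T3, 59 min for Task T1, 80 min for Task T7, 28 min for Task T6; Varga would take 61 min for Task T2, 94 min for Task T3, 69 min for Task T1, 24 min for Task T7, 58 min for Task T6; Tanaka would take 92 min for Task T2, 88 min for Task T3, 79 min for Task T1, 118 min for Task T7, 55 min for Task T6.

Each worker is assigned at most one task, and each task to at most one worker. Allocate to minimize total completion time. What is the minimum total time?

Optimal: Farahani→Task T1 (47 min), Bakr→Task T2 (39 min), Rivera→Task T6 (28 min), Varga→Task T7 (24 min), Tanaka→Task T3 (88 min) — total 47+39+28+24+88 = 226 min.
Column-greedy (each task in turn goes to its cheapest remaining worker) gives 260 min, worse by 34.
Next-best assignment: Farahani→Task T1, Bakr→Task T7, Rivera→Task T6, Varga→Task T2, Tanaka→Task T3 = 239 min.
Checked against all permutations: 226 min is optimal.

Minimum total: 226 min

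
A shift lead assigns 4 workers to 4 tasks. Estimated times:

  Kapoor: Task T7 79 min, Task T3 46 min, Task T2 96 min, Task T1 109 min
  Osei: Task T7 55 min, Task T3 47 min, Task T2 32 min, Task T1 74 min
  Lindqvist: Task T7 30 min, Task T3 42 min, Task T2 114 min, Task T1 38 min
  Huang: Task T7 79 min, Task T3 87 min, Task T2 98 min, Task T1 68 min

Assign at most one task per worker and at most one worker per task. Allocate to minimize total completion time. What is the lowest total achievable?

Min total: 176 min

Optimal: Kapoor→Task T3 (46 min), Osei→Task T2 (32 min), Lindqvist→Task T7 (30 min), Huang→Task T1 (68 min) — total 46+32+30+68 = 176 min.
No other one-to-one assignment undercuts 176 min.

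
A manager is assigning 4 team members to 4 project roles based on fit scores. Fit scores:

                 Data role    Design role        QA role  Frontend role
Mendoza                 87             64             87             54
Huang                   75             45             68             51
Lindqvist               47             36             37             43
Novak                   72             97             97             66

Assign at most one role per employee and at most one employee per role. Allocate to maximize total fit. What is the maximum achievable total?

Maximum total: 302 pts

Optimal: Mendoza→QA role (87 pts), Huang→Data role (75 pts), Lindqvist→Frontend role (43 pts), Novak→Design role (97 pts) — total 87+75+43+97 = 302 pts.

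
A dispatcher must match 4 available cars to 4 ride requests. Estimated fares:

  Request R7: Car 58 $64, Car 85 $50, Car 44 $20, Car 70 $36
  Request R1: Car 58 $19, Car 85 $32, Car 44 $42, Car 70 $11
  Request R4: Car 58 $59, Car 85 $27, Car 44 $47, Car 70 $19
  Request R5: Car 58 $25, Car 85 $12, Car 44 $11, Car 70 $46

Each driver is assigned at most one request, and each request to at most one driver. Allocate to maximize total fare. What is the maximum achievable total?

Optimal: Car 58→Request R4 ($59), Car 85→Request R7 ($50), Car 44→Request R1 ($42), Car 70→Request R5 ($46) — total 59+50+42+46 = $197.
Column-greedy (each request in turn goes to its best remaining driver) gives $179, worse by 18.
Next-best assignment: Car 58→Request R7, Car 85→Request R1, Car 44→Request R4, Car 70→Request R5 = $189.
Swapping Car 70↔Car 58 (Car 70→Request R4 $19, Car 58→Request R5 $25) loses 61.
Every other assignment is strictly worse.

Max total: $197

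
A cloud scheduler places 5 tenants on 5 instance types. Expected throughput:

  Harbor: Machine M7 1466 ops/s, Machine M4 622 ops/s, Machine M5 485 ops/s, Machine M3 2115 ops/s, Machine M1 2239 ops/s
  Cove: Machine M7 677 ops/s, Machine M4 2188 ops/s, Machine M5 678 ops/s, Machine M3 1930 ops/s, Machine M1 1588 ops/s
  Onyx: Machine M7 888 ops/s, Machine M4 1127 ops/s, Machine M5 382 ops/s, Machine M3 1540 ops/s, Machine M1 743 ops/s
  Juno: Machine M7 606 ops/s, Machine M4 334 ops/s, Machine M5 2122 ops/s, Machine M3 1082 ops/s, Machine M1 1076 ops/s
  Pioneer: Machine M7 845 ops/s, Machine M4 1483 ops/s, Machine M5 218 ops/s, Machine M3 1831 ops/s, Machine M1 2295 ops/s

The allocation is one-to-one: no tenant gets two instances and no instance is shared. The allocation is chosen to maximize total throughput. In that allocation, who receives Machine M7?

Harbor receives Machine M7.

Optimal: Harbor→Machine M7 (1466 ops/s), Cove→Machine M4 (2188 ops/s), Onyx→Machine M3 (1540 ops/s), Juno→Machine M5 (2122 ops/s), Pioneer→Machine M1 (2295 ops/s) — total 1466+2188+1540+2122+2295 = 9611 ops/s.
Column-greedy (each instance in turn goes to its best remaining tenant) gives 8350 ops/s, worse by 1261.
Swapping Onyx↔Pioneer (Onyx→Machine M1 743 ops/s, Pioneer→Machine M3 1831 ops/s) loses 1261.
Checked against all permutations: 9611 ops/s is optimal.
Harbor's own top instance is Machine M1 (2239 ops/s), but forcing Harbor→Machine M1 and reassigning the rest optimally gives only 9268 ops/s — worse by 343.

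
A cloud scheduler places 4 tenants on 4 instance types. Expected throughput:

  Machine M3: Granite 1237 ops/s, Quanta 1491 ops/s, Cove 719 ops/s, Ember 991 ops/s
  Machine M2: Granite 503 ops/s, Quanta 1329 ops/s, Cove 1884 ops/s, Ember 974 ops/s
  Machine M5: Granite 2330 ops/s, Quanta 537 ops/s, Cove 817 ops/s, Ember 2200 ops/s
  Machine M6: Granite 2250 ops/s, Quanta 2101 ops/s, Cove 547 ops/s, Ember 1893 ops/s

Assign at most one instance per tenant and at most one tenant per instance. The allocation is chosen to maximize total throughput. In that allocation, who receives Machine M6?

Optimal: Granite→Machine M6 (2250 ops/s), Quanta→Machine M3 (1491 ops/s), Cove→Machine M2 (1884 ops/s), Ember→Machine M5 (2200 ops/s) — total 2250+1491+1884+2200 = 7825 ops/s.
Swapping Cove↔Ember (Cove→Machine M5 817 ops/s, Ember→Machine M2 974 ops/s) loses 2293.
Granite's own top instance is Machine M5 (2330 ops/s), but forcing Granite→Machine M5 and reassigning the rest optimally gives only 7598 ops/s — worse by 227.

Granite receives Machine M6.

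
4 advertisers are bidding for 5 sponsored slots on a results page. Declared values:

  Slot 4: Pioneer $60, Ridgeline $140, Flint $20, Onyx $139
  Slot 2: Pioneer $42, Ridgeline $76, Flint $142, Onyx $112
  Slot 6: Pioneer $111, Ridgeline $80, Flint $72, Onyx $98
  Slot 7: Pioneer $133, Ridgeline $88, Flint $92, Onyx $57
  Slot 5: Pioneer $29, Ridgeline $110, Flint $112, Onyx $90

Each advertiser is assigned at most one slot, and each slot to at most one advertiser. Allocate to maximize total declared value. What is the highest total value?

Treat this as an assignment problem: match each advertiser to one slot.
Optimal: Pioneer→Slot 7 ($133), Ridgeline→Slot 5 ($110), Flint→Slot 2 ($142), Onyx→Slot 4 ($139) — total 133+110+142+139 = $524.
Column-greedy (each slot in turn goes to its best remaining advertiser) gives $450, worse by 74.
Swapping Flint↔Onyx (Flint→Slot 4 $20, Onyx→Slot 2 $112) loses 149.

Max total: $524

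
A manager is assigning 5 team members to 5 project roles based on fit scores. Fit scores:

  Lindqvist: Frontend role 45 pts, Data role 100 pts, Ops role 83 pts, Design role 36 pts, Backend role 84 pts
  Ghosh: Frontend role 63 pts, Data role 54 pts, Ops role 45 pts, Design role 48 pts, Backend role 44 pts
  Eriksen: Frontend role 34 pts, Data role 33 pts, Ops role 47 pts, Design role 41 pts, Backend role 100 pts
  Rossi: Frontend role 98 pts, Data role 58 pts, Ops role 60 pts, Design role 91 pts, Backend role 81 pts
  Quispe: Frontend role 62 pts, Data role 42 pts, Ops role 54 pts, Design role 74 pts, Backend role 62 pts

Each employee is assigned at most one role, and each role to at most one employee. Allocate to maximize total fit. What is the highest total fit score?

Optimal: Lindqvist→Data role (100 pts), Ghosh→Ops role (45 pts), Eriksen→Backend role (100 pts), Rossi→Frontend role (98 pts), Quispe→Design role (74 pts) — total 100+45+100+98+74 = 417 pts.
Next-best assignment: Lindqvist→Ops role, Ghosh→Data role, Eriksen→Backend role, Rossi→Frontend role, Quispe→Design role = 409 pts.
No other one-to-one assignment exceeds 417 pts.

Maximum total: 417 pts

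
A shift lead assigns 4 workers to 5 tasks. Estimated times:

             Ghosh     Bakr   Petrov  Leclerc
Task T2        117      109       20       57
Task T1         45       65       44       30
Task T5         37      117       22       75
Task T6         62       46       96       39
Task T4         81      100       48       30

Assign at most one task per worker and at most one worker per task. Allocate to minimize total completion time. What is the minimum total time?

Min total: 133 min

This is a one-to-one assignment (minimum-cost bipartite matching).
Optimal: Ghosh→Task T5 (37 min), Bakr→Task T6 (46 min), Petrov→Task T2 (20 min), Leclerc→Task T1 (30 min) — total 37+46+20+30 = 133 min.
Swapping Bakr↔Leclerc (Bakr→Task T1 65 min, Leclerc→Task T6 39 min) adds 28.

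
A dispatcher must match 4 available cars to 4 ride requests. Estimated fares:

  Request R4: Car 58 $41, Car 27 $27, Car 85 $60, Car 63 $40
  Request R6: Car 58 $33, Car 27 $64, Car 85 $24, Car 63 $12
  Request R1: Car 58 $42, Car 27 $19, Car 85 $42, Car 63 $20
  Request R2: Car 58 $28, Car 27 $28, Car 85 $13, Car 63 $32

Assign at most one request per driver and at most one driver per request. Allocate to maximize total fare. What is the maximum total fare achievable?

Max total: $198

Treat this as an assignment problem: match each driver to one request.
Optimal: Car 58→Request R1 ($42), Car 27→Request R6 ($64), Car 85→Request R4 ($60), Car 63→Request R2 ($32) — total 42+64+60+32 = $198.
Checked against all permutations: $198 is optimal.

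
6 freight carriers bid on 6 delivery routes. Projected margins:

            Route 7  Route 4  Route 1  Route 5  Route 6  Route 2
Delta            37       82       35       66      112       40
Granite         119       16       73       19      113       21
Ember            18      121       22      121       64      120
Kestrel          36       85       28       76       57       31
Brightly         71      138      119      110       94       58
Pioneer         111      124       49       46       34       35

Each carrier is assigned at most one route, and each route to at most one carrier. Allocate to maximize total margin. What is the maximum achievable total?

Max total: $670k

This is the linear assignment problem.
Optimal: Delta→Route 6 ($112k), Granite→Route 7 ($119k), Ember→Route 2 ($120k), Kestrel→Route 5 ($76k), Brightly→Route 1 ($119k), Pioneer→Route 4 ($124k) — total 112+119+120+76+119+124 = $670k.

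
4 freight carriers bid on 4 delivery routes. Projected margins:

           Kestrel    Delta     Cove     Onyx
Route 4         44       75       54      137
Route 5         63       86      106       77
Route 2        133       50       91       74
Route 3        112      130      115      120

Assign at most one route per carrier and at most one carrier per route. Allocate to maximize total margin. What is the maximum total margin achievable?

Max total: $506k

Optimal: Kestrel→Route 2 ($133k), Delta→Route 3 ($130k), Cove→Route 5 ($106k), Onyx→Route 4 ($137k) — total 133+130+106+137 = $506k.
Next-best assignment: Kestrel→Route 2, Delta→Route 5, Cove→Route 3, Onyx→Route 4 = $471k.
Swapping Delta↔Onyx (Delta→Route 4 $75k, Onyx→Route 3 $120k) loses 72.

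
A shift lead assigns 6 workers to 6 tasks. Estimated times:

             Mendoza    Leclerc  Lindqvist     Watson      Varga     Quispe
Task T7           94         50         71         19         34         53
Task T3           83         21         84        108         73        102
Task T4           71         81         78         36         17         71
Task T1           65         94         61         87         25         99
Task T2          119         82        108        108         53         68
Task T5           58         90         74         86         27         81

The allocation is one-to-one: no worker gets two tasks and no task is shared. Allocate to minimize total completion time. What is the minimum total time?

This is a one-to-one assignment (minimum-cost bipartite matching).
Optimal: Mendoza→Task T5 (58 min), Leclerc→Task T3 (21 min), Lindqvist→Task T1 (61 min), Watson→Task T7 (19 min), Varga→Task T4 (17 min), Quispe→Task T2 (68 min) — total 58+21+61+19+17+68 = 244 min.
Swapping Mendoza↔Lindqvist (Mendoza→Task T1 65 min, Lindqvist→Task T5 74 min) adds 20.

Min total: 244 min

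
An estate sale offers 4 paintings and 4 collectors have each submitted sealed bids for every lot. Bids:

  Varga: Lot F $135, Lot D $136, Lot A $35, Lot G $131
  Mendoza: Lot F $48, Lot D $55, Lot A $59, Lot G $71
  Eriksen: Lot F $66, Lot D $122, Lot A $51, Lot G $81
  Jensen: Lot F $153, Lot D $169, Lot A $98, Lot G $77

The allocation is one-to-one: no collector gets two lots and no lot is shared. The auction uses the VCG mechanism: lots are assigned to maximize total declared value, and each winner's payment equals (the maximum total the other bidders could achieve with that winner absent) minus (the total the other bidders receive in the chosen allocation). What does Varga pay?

Efficient allocation: Varga→Lot G ($131), Mendoza→Lot A ($59), Eriksen→Lot D ($122), Jensen→Lot F ($153); total welfare W = $465.
Varga receives Lot G at value $131, so the others get W − 131 = $334.
Without Varga: best allocation of the remaining 3 bidders over all 4 lots is Mendoza→Lot G ($71), Eriksen→Lot D ($122), Jensen→Lot F ($153), total $346.
VCG payment = (others' best without Varga) − (others' welfare with Varga) = 346 − 334 = $12.

Varga pays $12.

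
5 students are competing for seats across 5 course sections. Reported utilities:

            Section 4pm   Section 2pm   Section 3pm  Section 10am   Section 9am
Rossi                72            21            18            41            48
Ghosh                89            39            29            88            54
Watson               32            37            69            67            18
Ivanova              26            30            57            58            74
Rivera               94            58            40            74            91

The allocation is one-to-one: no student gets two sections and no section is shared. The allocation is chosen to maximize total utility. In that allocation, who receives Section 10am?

Optimal: Rossi→Section 4pm (72 points), Ghosh→Section 10am (88 points), Watson→Section 3pm (69 points), Ivanova→Section 9am (74 points), Rivera→Section 2pm (58 points) — total 72+88+69+74+58 = 361 points.
Column-greedy (each section in turn goes to its best remaining student) gives 308 points, worse by 53.
Next-best assignment: Rossi→Section 4pm, Ghosh→Section 10am, Watson→Section 3pm, Ivanova→Section 2pm, Rivera→Section 9am = 350 points.
Ghosh's own top section is Section 4pm (89 points), but forcing Ghosh→Section 4pm and reassigning the rest optimally gives only 331 points — worse by 30.

Ghosh receives Section 10am.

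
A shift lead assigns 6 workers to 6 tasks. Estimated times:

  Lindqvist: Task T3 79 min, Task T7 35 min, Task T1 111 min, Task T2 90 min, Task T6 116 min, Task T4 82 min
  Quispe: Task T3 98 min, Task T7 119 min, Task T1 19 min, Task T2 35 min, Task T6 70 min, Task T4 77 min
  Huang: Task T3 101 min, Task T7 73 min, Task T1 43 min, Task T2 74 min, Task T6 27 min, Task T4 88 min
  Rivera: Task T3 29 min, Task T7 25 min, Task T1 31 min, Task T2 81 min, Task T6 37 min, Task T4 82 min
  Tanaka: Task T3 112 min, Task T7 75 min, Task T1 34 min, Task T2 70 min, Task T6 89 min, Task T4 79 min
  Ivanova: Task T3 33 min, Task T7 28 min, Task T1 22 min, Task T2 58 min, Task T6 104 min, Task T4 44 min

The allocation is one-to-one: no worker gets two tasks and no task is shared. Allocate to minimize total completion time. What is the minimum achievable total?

Optimal: Lindqvist→Task T7 (35 min), Quispe→Task T2 (35 min), Huang→Task T6 (27 min), Rivera→Task T3 (29 min), Tanaka→Task T1 (34 min), Ivanova→Task T4 (44 min) — total 35+35+27+29+34+44 = 204 min.
Min-entry greedy (repeatedly take the single cheapest remaining cell) gives 256 min, worse by 52.
Swapping Tanaka↔Huang (Tanaka→Task T6 89 min, Huang→Task T1 43 min) adds 71.

Min total: 204 min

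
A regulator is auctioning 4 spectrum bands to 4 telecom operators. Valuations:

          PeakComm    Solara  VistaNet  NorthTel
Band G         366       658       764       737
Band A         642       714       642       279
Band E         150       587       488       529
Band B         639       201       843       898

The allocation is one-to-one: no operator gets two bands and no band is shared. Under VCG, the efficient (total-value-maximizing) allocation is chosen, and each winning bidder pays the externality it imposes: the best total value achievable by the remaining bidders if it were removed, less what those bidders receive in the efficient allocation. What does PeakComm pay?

Efficient allocation: PeakComm→Band A ($642M), Solara→Band E ($587M), VistaNet→Band G ($764M), NorthTel→Band B ($898M); total welfare W = $2891M.
PeakComm receives Band A at value $642M, so the others get W − 642 = $2249M.
Without PeakComm: best allocation of the remaining 3 bidders over all 4 bands is Solara→Band A ($714M), VistaNet→Band G ($764M), NorthTel→Band B ($898M), total $2376M.
VCG payment = (others' best without PeakComm) − (others' welfare with PeakComm) = 2376 − 2249 = $127M.

PeakComm pays $127M.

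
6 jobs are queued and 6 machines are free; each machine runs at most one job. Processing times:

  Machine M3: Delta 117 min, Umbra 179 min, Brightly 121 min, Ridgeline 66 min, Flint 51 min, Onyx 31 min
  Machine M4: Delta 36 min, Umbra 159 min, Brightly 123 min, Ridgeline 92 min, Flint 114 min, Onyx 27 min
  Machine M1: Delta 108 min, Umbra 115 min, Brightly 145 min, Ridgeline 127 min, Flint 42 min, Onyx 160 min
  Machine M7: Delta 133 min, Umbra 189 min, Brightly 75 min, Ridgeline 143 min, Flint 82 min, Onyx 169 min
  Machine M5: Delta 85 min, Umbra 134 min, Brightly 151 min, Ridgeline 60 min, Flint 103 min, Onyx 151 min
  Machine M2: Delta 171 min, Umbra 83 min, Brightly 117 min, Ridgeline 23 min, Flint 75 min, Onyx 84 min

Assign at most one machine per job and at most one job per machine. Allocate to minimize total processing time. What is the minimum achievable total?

Optimal: Delta→Machine M4 (36 min), Umbra→Machine M2 (83 min), Brightly→Machine M7 (75 min), Ridgeline→Machine M5 (60 min), Flint→Machine M1 (42 min), Onyx→Machine M3 (31 min) — total 36+83+75+60+42+31 = 327 min.
Min-entry greedy (repeatedly take the single cheapest remaining cell) gives 431 min, worse by 104.
Next-best assignment: Delta→Machine M4, Umbra→Machine M5, Brightly→Machine M7, Ridgeline→Machine M2, Flint→Machine M1, Onyx→Machine M3 = 341 min.

Min total: 327 min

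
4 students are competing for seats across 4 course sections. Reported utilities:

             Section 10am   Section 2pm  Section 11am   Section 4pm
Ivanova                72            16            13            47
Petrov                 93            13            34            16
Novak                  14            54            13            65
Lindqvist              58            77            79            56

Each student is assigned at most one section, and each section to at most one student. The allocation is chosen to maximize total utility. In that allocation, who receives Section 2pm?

Novak receives Section 2pm.

This is a one-to-one assignment (maximum-weight bipartite matching).
Optimal: Ivanova→Section 4pm (47 points), Petrov→Section 10am (93 points), Novak→Section 2pm (54 points), Lindqvist→Section 11am (79 points) — total 47+93+54+79 = 273 points.
Row-greedy (each student in turn takes its best remaining section) gives 248 points, worse by 25.
Next-best assignment: Ivanova→Section 2pm, Petrov→Section 10am, Novak→Section 4pm, Lindqvist→Section 11am = 253 points.
Swapping Petrov↔Ivanova (Petrov→Section 4pm 16 points, Ivanova→Section 10am 72 points) loses 52.
Novak's own top section is Section 4pm (65 points), but forcing Novak→Section 4pm and reassigning the rest optimally gives only 253 points — worse by 20.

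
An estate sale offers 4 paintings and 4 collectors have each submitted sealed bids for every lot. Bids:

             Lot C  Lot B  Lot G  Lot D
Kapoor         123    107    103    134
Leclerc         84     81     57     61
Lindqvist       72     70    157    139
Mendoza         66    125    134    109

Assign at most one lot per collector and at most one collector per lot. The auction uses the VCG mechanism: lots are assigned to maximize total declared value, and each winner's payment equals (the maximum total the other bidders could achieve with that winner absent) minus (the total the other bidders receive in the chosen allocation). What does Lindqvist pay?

Efficient allocation: Kapoor→Lot D ($134), Leclerc→Lot C ($84), Lindqvist→Lot G ($157), Mendoza→Lot B ($125); total welfare W = $500.
Lindqvist receives Lot G at value $157, so the others get W − 157 = $343.
Without Lindqvist: best allocation of the remaining 3 bidders over all 4 lots is Kapoor→Lot D ($134), Leclerc→Lot C ($84), Mendoza→Lot G ($134), total $352.
VCG payment = (others' best without Lindqvist) − (others' welfare with Lindqvist) = 352 − 343 = $9.

Lindqvist pays $9.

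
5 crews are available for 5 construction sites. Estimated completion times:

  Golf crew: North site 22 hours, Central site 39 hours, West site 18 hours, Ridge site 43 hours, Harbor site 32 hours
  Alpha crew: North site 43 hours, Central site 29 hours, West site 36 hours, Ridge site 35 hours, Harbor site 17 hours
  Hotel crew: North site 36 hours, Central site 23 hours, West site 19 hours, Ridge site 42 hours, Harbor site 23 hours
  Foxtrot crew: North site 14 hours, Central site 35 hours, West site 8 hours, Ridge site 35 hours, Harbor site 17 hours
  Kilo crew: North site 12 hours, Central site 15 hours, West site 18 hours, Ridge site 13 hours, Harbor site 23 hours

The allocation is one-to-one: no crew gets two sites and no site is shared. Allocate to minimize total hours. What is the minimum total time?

Treat this as an assignment problem: match each crew to one site.
Optimal: Golf crew→North site (22 hours), Alpha crew→Harbor site (17 hours), Hotel crew→Central site (23 hours), Foxtrot crew→West site (8 hours), Kilo crew→Ridge site (13 hours) — total 22+17+23+8+13 = 83 hours.
Column-greedy (each site in turn goes to its cheapest remaining crew) gives 110 hours, worse by 27.
Every other assignment is strictly worse.

Min total: 83 hours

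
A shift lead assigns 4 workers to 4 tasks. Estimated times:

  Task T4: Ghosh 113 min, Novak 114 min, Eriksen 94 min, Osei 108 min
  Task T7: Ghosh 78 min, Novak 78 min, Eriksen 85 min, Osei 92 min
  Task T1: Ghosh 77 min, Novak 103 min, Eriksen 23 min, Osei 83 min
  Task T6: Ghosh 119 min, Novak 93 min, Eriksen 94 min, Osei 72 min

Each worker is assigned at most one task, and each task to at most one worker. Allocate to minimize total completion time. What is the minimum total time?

Min total: 286 min

This is the linear assignment problem.
Optimal: Ghosh→Task T4 (113 min), Novak→Task T7 (78 min), Eriksen→Task T1 (23 min), Osei→Task T6 (72 min) — total 113+78+23+72 = 286 min.
Column-greedy (each task in turn goes to its cheapest remaining worker) gives 348 min, worse by 62.
Next-best assignment: Ghosh→Task T7, Novak→Task T4, Eriksen→Task T1, Osei→Task T6 = 287 min.
Checked against all permutations: 286 min is optimal.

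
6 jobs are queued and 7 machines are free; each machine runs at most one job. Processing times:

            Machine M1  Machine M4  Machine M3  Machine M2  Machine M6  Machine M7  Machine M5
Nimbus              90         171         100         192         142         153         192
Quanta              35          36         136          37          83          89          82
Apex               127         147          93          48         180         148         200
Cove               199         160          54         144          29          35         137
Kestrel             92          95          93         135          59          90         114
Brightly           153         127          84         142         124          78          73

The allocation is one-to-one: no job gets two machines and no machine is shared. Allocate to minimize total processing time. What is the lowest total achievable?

Treat this as an assignment problem: match each job to one machine.
Optimal: Nimbus→Machine M1 (90 min), Quanta→Machine M4 (36 min), Apex→Machine M2 (48 min), Cove→Machine M7 (35 min), Kestrel→Machine M6 (59 min), Brightly→Machine M5 (73 min) — total 90+36+48+35+59+73 = 341 min.

Min total: 341 min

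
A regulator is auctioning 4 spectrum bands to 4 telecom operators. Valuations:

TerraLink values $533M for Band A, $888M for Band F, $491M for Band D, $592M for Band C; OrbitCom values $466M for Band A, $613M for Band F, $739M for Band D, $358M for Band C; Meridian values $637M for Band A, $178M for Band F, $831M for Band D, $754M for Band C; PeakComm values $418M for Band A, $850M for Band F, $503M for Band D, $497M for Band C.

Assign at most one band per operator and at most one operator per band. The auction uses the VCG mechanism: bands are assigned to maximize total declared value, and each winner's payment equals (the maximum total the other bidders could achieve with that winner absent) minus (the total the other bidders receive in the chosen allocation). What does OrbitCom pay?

OrbitCom pays $136M.

Efficient allocation: TerraLink→Band A ($533M), OrbitCom→Band D ($739M), Meridian→Band C ($754M), PeakComm→Band F ($850M); total welfare W = $2876M.
OrbitCom receives Band D at value $739M, so the others get W − 739 = $2137M.
Without OrbitCom: best allocation of the remaining 3 bidders over all 4 bands is TerraLink→Band C ($592M), Meridian→Band D ($831M), PeakComm→Band F ($850M), total $2273M.
VCG payment = (others' best without OrbitCom) − (others' welfare with OrbitCom) = 2273 − 2137 = $136M.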